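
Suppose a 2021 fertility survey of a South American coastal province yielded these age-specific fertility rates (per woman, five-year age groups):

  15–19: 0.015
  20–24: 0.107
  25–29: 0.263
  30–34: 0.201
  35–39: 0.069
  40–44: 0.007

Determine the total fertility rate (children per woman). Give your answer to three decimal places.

Sum of ASFRs = 0.015 + 0.107 + 0.263 + 0.201 + 0.069 + 0.007 = 0.662
TFR = 5 × 0.662 = 3.31

3.310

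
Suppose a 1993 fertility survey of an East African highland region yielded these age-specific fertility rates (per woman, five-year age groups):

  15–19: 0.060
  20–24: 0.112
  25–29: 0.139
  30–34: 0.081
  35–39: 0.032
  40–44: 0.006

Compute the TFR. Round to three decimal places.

2.150

Sum of ASFRs = 0.060 + 0.112 + 0.139 + 0.081 + 0.032 + 0.006 = 0.430
TFR = 5 × 0.430 = 2.15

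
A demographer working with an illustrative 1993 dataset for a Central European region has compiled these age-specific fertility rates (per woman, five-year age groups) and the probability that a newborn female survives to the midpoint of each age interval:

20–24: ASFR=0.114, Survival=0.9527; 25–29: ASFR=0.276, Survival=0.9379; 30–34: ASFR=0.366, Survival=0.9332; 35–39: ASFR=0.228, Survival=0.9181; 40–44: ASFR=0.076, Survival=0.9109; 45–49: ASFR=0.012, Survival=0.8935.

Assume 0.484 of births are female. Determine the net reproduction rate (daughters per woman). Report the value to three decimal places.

2.416

Proportion female at birth = 0.484.
Weighting each age-specific rate by interval width and survival:
  20–24: 5 × 0.114 × 0.9527 = 0.54304
  25–29: 5 × 0.276 × 0.9379 = 1.29430
  30–34: 5 × 0.366 × 0.9332 = 1.70776
  35–39: 5 × 0.228 × 0.9181 = 1.04663
  40–44: 5 × 0.076 × 0.9109 = 0.34614
  45–49: 5 × 0.012 × 0.8935 = 0.05361
Sum = 4.99148
NRR = 0.484 × 4.99148 = 2.41588
NRR > 1, so each generation more than replaces itself.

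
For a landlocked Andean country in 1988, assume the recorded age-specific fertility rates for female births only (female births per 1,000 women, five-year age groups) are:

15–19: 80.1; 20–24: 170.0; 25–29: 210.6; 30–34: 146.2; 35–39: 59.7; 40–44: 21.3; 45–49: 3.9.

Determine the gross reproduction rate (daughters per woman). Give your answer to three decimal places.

Sum of female ASFRs = 80.1 + 170.0 + 210.6 + 146.2 + 59.7 + 21.3 + 3.9 = 691.8
GRR = 5 × 691.8 / 1000 = 3.459

3.459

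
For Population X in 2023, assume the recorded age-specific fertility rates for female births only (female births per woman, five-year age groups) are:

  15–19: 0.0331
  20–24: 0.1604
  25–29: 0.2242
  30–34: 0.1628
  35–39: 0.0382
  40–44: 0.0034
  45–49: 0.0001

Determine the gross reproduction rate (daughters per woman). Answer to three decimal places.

3.111

Sum of female ASFRs = 0.0331 + 0.1604 + 0.2242 + 0.1628 + 0.0382 + 0.0034 + 0.0001 = 0.6222
GRR = 5 × 0.6222 = 3.111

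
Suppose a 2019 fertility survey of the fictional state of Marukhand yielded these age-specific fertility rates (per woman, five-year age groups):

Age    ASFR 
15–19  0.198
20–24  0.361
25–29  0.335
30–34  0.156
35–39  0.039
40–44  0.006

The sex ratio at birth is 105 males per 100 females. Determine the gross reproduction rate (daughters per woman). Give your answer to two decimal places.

2.67

Proportion female at birth = 100 / (100 + 105) = 0.48780.
Sum of ASFRs = 0.198 + 0.361 + 0.335 + 0.156 + 0.039 + 0.006 = 1.095
TFR = 5 × 1.095 = 5.475
GRR = 0.48780 × 5.475 = 2.67071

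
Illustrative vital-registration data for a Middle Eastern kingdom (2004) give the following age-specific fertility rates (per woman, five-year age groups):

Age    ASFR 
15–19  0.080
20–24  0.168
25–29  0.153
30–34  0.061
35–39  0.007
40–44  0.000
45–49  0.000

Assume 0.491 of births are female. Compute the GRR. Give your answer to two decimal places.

1.15

Proportion female at birth = 0.491.
Sum of ASFRs = 0.080 + 0.168 + 0.153 + 0.061 + 0.007 + 0.000 + 0.000 = 0.469
TFR = 5 × 0.469 = 2.345
GRR = 0.491 × 2.345 = 1.15140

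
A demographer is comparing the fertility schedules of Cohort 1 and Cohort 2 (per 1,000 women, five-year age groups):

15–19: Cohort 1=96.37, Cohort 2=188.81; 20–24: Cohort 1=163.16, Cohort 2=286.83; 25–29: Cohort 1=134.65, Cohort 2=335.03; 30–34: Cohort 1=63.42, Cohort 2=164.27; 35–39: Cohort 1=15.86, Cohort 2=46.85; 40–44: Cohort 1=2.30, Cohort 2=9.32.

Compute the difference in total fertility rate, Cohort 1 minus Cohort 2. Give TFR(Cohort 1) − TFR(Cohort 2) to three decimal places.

-2.777

Cohort 1:
  Sum of ASFRs = 96.37 + 163.16 + 134.65 + 63.42 + 15.86 + 2.30 = 475.76
  TFR = 5 × 475.76 / 1000 = 2.3788
Cohort 2:
  Sum of ASFRs = 188.81 + 286.83 + 335.03 + 164.27 + 46.85 + 9.32 = 1031.11
  TFR = 5 × 1031.11 / 1000 = 5.15555
Difference = 2.3788 − 5.15555 = -2.77675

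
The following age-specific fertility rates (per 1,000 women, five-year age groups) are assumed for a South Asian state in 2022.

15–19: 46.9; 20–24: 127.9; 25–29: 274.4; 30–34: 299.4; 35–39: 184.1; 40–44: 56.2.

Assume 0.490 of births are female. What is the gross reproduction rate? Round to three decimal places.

Proportion female at birth = 0.490.
Sum of ASFRs = 46.9 + 127.9 + 274.4 + 299.4 + 184.1 + 56.2 = 988.9
TFR = 5 × 988.9 / 1000 = 4.9445
GRR = 0.490 × 4.9445 = 2.42281

2.423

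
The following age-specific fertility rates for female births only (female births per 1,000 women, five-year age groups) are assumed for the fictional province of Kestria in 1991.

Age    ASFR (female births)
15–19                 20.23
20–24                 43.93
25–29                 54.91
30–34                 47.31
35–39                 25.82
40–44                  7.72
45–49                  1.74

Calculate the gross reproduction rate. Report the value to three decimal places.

Sum of female ASFRs = 20.23 + 43.93 + 54.91 + 47.31 + 25.82 + 7.72 + 1.74 = 201.66
GRR = 5 × 201.66 / 1000 = 1.0083

1.008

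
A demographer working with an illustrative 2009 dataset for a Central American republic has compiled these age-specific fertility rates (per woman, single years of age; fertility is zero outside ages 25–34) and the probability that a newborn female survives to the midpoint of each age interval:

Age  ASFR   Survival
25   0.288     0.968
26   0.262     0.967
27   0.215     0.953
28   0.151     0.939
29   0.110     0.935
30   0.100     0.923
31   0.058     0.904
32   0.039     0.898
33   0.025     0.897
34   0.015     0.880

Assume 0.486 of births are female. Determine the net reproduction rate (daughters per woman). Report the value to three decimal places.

0.582

Proportion female at birth = 0.486.
Survival-weighted fertility by age (1·fₓ·Sₓ):
  25: 1 × 0.288 × 0.968 = 0.27878
  26: 1 × 0.262 × 0.967 = 0.25335
  27: 1 × 0.215 × 0.953 = 0.20490
  28: 1 × 0.151 × 0.939 = 0.14179
  29: 1 × 0.110 × 0.935 = 0.10285
  30: 1 × 0.100 × 0.923 = 0.09230
  31: 1 × 0.058 × 0.904 = 0.05243
  32: 1 × 0.039 × 0.898 = 0.03502
  33: 1 × 0.025 × 0.897 = 0.02243
  34: 1 × 0.015 × 0.880 = 0.01320
Sum = 1.19705
NRR = 0.486 × 1.19705 = 0.58177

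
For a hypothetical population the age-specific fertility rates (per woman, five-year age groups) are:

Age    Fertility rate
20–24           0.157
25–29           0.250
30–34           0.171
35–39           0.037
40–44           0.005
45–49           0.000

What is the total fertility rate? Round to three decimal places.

3.100

Sum of ASFRs = 0.157 + 0.250 + 0.171 + 0.037 + 0.005 + 0.000 = 0.620
TFR = 5 × 0.620 = 3.1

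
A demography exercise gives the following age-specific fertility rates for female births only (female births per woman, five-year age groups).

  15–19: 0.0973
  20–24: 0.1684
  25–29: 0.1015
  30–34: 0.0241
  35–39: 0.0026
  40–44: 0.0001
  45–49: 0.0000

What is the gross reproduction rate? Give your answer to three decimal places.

Sum of female ASFRs = 0.0973 + 0.1684 + 0.1015 + 0.0241 + 0.0026 + 0.0001 + 0.0000 = 0.3940
GRR = 5 × 0.3940 = 1.97

1.970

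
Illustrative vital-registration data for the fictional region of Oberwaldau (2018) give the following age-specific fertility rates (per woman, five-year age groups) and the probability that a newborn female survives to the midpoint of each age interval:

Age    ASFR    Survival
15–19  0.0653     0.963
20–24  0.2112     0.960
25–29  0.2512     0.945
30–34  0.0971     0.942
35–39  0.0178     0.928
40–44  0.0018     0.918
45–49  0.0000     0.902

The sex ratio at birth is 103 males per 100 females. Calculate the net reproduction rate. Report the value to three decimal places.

Proportion female at birth = 100 / (100 + 103) = 0.49261.
Survival-weighted fertility by age (5·fₓ·Sₓ):
  15–19: 5 × 0.0653 × 0.963 = 0.31442
  20–24: 5 × 0.2112 × 0.960 = 1.01376
  25–29: 5 × 0.2512 × 0.945 = 1.18692
  30–34: 5 × 0.0971 × 0.942 = 0.45734
  35–39: 5 × 0.0178 × 0.928 = 0.08259
  40–44: 5 × 0.0018 × 0.918 = 0.00826
  45–49: 5 × 0.0000 × 0.902 = 0.00000
Sum = 3.06329
NRR = 0.49261 × 3.06329 = 1.50901
NRR > 1, so each generation more than replaces itself.

1.509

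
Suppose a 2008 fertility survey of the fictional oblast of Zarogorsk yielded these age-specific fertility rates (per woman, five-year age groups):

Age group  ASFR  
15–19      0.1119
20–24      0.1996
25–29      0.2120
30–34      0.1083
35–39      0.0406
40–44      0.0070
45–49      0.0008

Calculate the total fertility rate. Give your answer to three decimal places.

3.401

Sum of ASFRs = 0.1119 + 0.1996 + 0.2120 + 0.1083 + 0.0406 + 0.0070 + 0.0008 = 0.6802
TFR = 5 × 0.6802 = 3.401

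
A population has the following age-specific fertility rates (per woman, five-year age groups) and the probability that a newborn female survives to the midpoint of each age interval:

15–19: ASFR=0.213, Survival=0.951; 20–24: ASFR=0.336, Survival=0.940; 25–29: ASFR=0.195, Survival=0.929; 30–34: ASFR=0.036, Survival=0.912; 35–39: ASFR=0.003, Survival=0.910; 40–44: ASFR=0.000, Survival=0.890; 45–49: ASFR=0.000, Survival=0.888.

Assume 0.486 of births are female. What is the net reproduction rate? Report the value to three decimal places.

1.786

Proportion female at birth = 0.486.
Per-age-group product (5 × ASFR × survival probability):
  15–19: 5 × 0.213 × 0.951 = 1.01282
  20–24: 5 × 0.336 × 0.940 = 1.57920
  25–29: 5 × 0.195 × 0.929 = 0.90578
  30–34: 5 × 0.036 × 0.912 = 0.16416
  35–39: 5 × 0.003 × 0.910 = 0.01365
  40–44: 5 × 0.000 × 0.890 = 0.00000
  45–49: 5 × 0.000 × 0.888 = 0.00000
Sum = 3.67561
NRR = 0.486 × 3.67561 = 1.78635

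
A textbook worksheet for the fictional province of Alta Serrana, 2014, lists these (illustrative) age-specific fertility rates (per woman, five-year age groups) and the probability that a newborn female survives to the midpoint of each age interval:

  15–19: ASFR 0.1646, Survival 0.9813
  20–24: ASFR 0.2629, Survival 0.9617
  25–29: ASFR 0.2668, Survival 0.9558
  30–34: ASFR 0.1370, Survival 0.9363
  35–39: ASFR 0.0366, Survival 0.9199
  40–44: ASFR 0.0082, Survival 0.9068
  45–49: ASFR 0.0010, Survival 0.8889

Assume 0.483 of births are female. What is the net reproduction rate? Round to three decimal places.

2.028

Proportion female at birth = 0.483.
Weighting each age-specific rate by interval width and survival:
  15–19: 5 × 0.1646 × 0.9813 = 0.80761
  20–24: 5 × 0.2629 × 0.9617 = 1.26415
  25–29: 5 × 0.2668 × 0.9558 = 1.27504
  30–34: 5 × 0.1370 × 0.9363 = 0.64137
  35–39: 5 × 0.0366 × 0.9199 = 0.16834
  40–44: 5 × 0.0082 × 0.9068 = 0.03718
  45–49: 5 × 0.0010 × 0.8889 = 0.00444
Sum = 4.19813
NRR = 0.483 × 4.19813 = 2.02770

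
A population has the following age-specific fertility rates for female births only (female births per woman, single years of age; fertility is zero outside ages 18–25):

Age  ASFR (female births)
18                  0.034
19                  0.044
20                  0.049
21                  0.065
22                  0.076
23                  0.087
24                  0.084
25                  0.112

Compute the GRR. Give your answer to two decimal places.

Sum of female ASFRs = 0.034 + 0.044 + 0.049 + 0.065 + 0.076 + 0.087 + 0.084 + 0.112 = 0.551
GRR = 0.551

0.55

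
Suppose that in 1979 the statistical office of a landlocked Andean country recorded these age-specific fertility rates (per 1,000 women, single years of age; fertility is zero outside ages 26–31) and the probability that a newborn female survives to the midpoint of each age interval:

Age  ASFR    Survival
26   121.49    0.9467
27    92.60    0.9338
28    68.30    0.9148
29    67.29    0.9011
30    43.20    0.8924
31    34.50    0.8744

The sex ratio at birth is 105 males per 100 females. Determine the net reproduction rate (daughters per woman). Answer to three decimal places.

0.192

Proportion female at birth = 100 / (100 + 105) = 0.48780.
Each age group contributes 1 × ASFR × survival:
  26: 1 × 121.49/1000 × 0.9467 = 0.11501
  27: 1 × 92.60/1000 × 0.9338 = 0.08647
  28: 1 × 68.30/1000 × 0.9148 = 0.06248
  29: 1 × 67.29/1000 × 0.9011 = 0.06064
  30: 1 × 43.20/1000 × 0.8924 = 0.03855
  31: 1 × 34.50/1000 × 0.8744 = 0.03017
Sum = 0.39332
NRR = 0.48780 × 0.39332 = 0.19186
NRR < 1, so the cohort does not fully replace itself.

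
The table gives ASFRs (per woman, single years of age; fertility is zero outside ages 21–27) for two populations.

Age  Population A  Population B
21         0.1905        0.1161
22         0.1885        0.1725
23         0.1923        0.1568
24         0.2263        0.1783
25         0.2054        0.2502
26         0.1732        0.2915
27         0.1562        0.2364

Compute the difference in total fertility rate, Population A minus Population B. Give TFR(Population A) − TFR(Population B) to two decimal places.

-0.07

Population A:
  Sum of ASFRs = 0.1905 + 0.1885 + 0.1923 + 0.2263 + 0.2054 + 0.1732 + 0.1562 = 1.3324
  TFR = 1.3324
Population B:
  Sum of ASFRs = 0.1161 + 0.1725 + 0.1568 + 0.1783 + 0.2502 + 0.2915 + 0.2364 = 1.4018
  TFR = 1.4018
Difference = 1.3324 − 1.4018 = -0.0694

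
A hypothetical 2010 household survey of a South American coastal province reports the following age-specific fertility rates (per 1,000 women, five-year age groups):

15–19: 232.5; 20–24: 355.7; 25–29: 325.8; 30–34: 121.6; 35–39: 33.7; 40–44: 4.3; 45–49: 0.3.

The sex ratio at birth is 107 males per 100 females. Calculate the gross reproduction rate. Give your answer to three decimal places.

Proportion female at birth = 100 / (100 + 107) = 0.48309.
Sum of ASFRs = 232.5 + 355.7 + 325.8 + 121.6 + 33.7 + 4.3 + 0.3 = 1073.9
TFR = 5 × 1073.9 / 1000 = 5.3695
GRR = 0.48309 × 5.3695 = 2.59395

2.594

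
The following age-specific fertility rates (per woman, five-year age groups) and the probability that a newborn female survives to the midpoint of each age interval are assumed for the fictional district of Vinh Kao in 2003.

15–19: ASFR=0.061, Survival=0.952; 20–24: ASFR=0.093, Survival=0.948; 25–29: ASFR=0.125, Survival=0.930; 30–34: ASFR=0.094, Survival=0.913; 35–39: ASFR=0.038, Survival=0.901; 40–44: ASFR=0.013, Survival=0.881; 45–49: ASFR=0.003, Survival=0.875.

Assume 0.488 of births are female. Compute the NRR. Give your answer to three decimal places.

Proportion female at birth = 0.488.
Survival-weighted fertility by age (5·fₓ·Sₓ):
  15–19: 5 × 0.061 × 0.952 = 0.29036
  20–24: 5 × 0.093 × 0.948 = 0.44082
  25–29: 5 × 0.125 × 0.930 = 0.58125
  30–34: 5 × 0.094 × 0.913 = 0.42911
  35–39: 5 × 0.038 × 0.901 = 0.17119
  40–44: 5 × 0.013 × 0.881 = 0.05727
  45–49: 5 × 0.003 × 0.875 = 0.01313
Sum = 1.98313
NRR = 0.488 × 1.98313 = 0.96777

0.968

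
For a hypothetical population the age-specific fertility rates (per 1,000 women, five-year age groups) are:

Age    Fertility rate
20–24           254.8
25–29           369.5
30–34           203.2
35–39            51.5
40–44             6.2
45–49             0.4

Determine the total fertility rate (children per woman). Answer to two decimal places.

4.43

Sum of ASFRs = 254.8 + 369.5 + 203.2 + 51.5 + 6.2 + 0.4 = 885.6
TFR = 5 × 885.6 / 1000 = 4.428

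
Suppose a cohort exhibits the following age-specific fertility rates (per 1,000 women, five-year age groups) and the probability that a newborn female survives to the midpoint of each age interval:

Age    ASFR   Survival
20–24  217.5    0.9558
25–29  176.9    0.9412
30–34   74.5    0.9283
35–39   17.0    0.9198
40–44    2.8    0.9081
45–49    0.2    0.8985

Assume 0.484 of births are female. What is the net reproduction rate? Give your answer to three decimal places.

Proportion female at birth = 0.484.
Weighting each age-specific rate by interval width and survival:
  20–24: 5 × 217.5/1000 × 0.9558 = 1.03943
  25–29: 5 × 176.9/1000 × 0.9412 = 0.83249
  30–34: 5 × 74.5/1000 × 0.9283 = 0.34579
  35–39: 5 × 17.0/1000 × 0.9198 = 0.07818
  40–44: 5 × 2.8/1000 × 0.9081 = 0.01271
  45–49: 5 × 0.2/1000 × 0.8985 = 0.00090
Sum = 2.30950
NRR = 0.484 × 2.30950 = 1.11780
NRR > 1, so each generation more than replaces itself.

1.118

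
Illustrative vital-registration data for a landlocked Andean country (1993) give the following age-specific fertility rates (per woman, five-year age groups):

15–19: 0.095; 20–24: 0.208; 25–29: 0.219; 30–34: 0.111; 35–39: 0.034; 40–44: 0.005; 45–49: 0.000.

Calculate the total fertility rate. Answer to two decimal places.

3.36

Sum of ASFRs = 0.095 + 0.208 + 0.219 + 0.111 + 0.034 + 0.005 + 0.000 = 0.672
TFR = 5 × 0.672 = 3.36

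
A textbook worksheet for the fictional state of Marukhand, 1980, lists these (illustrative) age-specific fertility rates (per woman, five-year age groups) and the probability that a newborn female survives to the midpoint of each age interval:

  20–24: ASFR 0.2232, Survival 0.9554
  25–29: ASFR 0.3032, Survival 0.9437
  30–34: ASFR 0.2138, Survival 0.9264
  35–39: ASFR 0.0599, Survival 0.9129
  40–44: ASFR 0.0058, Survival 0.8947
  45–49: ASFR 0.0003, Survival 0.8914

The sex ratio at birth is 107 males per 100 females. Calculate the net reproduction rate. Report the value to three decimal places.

Proportion female at birth = 100 / (100 + 107) = 0.48309.
Each age group contributes 5 × ASFR × survival:
  20–24: 5 × 0.2232 × 0.9554 = 1.06623
  25–29: 5 × 0.3032 × 0.9437 = 1.43065
  30–34: 5 × 0.2138 × 0.9264 = 0.99032
  35–39: 5 × 0.0599 × 0.9129 = 0.27341
  40–44: 5 × 0.0058 × 0.8947 = 0.02595
  45–49: 5 × 0.0003 × 0.8914 = 0.00134
Sum = 3.78790
NRR = 0.48309 × 3.78790 = 1.82990
NRR > 1, so each generation more than replaces itself.

1.830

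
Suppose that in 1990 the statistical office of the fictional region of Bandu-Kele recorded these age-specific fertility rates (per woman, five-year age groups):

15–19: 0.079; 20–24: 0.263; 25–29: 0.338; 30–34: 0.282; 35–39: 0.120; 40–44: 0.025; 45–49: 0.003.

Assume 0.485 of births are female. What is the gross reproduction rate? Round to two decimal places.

Proportion female at birth = 0.485.
Sum of ASFRs = 0.079 + 0.263 + 0.338 + 0.282 + 0.120 + 0.025 + 0.003 = 1.110
TFR = 5 × 1.110 = 5.55
GRR = 0.485 × 5.55 = 2.69175

2.69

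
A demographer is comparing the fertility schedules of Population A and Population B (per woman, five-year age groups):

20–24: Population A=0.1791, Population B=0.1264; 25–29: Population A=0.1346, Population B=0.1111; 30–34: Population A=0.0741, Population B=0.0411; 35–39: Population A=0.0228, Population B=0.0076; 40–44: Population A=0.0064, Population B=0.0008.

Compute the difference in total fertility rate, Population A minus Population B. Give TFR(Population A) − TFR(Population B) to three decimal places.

Population A:
  Sum of ASFRs = 0.1791 + 0.1346 + 0.0741 + 0.0228 + 0.0064 = 0.4170
  TFR = 5 × 0.4170 = 2.085
Population B:
  Sum of ASFRs = 0.1264 + 0.1111 + 0.0411 + 0.0076 + 0.0008 = 0.2870
  TFR = 5 × 0.2870 = 1.435
Difference = 2.085 − 1.435 = 0.65

0.650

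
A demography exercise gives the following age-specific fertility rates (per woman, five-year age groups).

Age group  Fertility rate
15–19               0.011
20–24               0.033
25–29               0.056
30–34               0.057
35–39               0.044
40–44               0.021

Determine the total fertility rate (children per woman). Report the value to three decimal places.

Sum of ASFRs = 0.011 + 0.033 + 0.056 + 0.057 + 0.044 + 0.021 = 0.222
TFR = 5 × 0.222 = 1.11

1.110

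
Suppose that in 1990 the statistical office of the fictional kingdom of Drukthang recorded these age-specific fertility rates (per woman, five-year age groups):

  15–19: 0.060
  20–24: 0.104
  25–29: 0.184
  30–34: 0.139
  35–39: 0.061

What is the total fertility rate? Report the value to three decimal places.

2.740

Sum of ASFRs = 0.060 + 0.104 + 0.184 + 0.139 + 0.061 = 0.548
TFR = 5 × 0.548 = 2.74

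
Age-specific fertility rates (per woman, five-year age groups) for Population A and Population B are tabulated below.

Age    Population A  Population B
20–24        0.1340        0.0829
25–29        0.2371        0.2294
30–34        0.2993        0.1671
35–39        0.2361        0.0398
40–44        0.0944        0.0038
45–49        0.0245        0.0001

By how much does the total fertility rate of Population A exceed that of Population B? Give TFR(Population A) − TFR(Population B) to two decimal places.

Population A:
  Sum of ASFRs = 0.1340 + 0.2371 + 0.2993 + 0.2361 + 0.0944 + 0.0245 = 1.0254
  TFR = 5 × 1.0254 = 5.127
Population B:
  Sum of ASFRs = 0.0829 + 0.2294 + 0.1671 + 0.0398 + 0.0038 + 0.0001 = 0.5231
  TFR = 5 × 0.5231 = 2.6155
Difference = 5.127 − 2.6155 = 2.5115

2.51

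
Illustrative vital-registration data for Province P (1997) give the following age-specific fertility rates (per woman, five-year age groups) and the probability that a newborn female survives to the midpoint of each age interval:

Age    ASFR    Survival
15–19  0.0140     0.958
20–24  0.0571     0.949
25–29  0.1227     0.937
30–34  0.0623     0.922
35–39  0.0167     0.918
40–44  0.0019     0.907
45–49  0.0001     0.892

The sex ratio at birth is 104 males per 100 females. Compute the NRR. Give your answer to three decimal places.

0.630

Proportion female at birth = 100 / (100 + 104) = 0.49020.
Weighting each age-specific rate by interval width and survival:
  15–19: 5 × 0.0140 × 0.958 = 0.06706
  20–24: 5 × 0.0571 × 0.949 = 0.27094
  25–29: 5 × 0.1227 × 0.937 = 0.57485
  30–34: 5 × 0.0623 × 0.922 = 0.28720
  35–39: 5 × 0.0167 × 0.918 = 0.07665
  40–44: 5 × 0.0019 × 0.907 = 0.00862
  45–49: 5 × 0.0001 × 0.892 = 0.00045
Sum = 1.28577
NRR = 0.49020 × 1.28577 = 0.63028
NRR < 1, so the cohort does not fully replace itself.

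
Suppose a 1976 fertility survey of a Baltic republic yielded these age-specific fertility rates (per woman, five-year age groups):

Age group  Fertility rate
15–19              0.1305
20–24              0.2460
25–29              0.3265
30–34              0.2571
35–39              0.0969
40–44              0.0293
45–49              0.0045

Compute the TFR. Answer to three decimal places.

Sum of ASFRs = 0.1305 + 0.2460 + 0.3265 + 0.2571 + 0.0969 + 0.0293 + 0.0045 = 1.0908
TFR = 5 × 1.0908 = 5.454

5.454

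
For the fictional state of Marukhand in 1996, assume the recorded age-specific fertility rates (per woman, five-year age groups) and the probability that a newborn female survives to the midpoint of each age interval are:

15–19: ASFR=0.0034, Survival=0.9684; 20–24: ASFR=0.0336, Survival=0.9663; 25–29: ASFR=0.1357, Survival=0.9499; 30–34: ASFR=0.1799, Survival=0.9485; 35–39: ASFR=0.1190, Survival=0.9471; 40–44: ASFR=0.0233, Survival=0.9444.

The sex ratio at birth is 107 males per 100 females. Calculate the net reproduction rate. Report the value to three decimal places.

Proportion female at birth = 100 / (100 + 107) = 0.48309.
Survival-weighted fertility by age (5·fₓ·Sₓ):
  15–19: 5 × 0.0034 × 0.9684 = 0.01646
  20–24: 5 × 0.0336 × 0.9663 = 0.16234
  25–29: 5 × 0.1357 × 0.9499 = 0.64451
  30–34: 5 × 0.1799 × 0.9485 = 0.85318
  35–39: 5 × 0.1190 × 0.9471 = 0.56352
  40–44: 5 × 0.0233 × 0.9444 = 0.11002
Sum = 2.35003
NRR = 0.48309 × 2.35003 = 1.13528

1.135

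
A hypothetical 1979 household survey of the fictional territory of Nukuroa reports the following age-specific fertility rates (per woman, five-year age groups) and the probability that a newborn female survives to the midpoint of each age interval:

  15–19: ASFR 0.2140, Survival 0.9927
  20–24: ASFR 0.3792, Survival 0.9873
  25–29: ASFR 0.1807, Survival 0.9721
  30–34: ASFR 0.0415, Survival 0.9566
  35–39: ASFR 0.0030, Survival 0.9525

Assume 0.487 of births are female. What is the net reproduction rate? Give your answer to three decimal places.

1.960

Proportion female at birth = 0.487.
Survival-weighted fertility by age (5·fₓ·Sₓ):
  15–19: 5 × 0.2140 × 0.9927 = 1.06219
  20–24: 5 × 0.3792 × 0.9873 = 1.87192
  25–29: 5 × 0.1807 × 0.9721 = 0.87829
  30–34: 5 × 0.0415 × 0.9566 = 0.19849
  35–39: 5 × 0.0030 × 0.9525 = 0.01429
Sum = 4.02518
NRR = 0.487 × 4.02518 = 1.96026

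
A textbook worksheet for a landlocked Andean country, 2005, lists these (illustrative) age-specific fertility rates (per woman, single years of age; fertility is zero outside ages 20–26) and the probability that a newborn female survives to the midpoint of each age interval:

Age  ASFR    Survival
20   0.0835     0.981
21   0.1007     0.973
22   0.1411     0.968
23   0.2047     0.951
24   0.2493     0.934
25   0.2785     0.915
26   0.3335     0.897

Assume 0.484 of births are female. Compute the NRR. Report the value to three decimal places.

0.628

Proportion female at birth = 0.484.
Per-age-group product (1 × ASFR × survival probability):
  20: 1 × 0.0835 × 0.981 = 0.08191
  21: 1 × 0.1007 × 0.973 = 0.09798
  22: 1 × 0.1411 × 0.968 = 0.13658
  23: 1 × 0.2047 × 0.951 = 0.19467
  24: 1 × 0.2493 × 0.934 = 0.23285
  25: 1 × 0.2785 × 0.915 = 0.25483
  26: 1 × 0.3335 × 0.897 = 0.29915
Sum = 1.29797
NRR = 0.484 × 1.29797 = 0.62822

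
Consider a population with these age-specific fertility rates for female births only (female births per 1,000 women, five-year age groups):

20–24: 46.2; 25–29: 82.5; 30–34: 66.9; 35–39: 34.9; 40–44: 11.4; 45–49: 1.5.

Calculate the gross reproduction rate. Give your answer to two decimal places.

1.22

Sum of female ASFRs = 46.2 + 82.5 + 66.9 + 34.9 + 11.4 + 1.5 = 243.4
GRR = 5 × 243.4 / 1000 = 1.217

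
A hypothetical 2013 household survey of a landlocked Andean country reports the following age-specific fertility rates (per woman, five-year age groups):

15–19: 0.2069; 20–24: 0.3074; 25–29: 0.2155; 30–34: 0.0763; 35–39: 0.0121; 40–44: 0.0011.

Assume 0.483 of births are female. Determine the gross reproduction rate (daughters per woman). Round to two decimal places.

1.98

Proportion female at birth = 0.483.
Sum of ASFRs = 0.2069 + 0.3074 + 0.2155 + 0.0763 + 0.0121 + 0.0011 = 0.8193
TFR = 5 × 0.8193 = 4.0965
GRR = 0.483 × 4.0965 = 1.97861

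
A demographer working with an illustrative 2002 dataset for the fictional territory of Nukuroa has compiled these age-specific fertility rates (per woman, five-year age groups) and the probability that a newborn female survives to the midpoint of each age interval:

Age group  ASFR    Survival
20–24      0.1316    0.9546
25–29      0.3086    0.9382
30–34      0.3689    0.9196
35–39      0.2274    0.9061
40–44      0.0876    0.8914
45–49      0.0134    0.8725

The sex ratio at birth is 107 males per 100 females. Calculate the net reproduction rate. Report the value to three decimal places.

2.537

Proportion female at birth = 100 / (100 + 107) = 0.48309.
Per-age-group product (5 × ASFR × survival probability):
  20–24: 5 × 0.1316 × 0.9546 = 0.62813
  25–29: 5 × 0.3086 × 0.9382 = 1.44764
  30–34: 5 × 0.3689 × 0.9196 = 1.69620
  35–39: 5 × 0.2274 × 0.9061 = 1.03024
  40–44: 5 × 0.0876 × 0.8914 = 0.39043
  45–49: 5 × 0.0134 × 0.8725 = 0.05846
Sum = 5.25110
NRR = 0.48309 × 5.25110 = 2.53675
An NRR exceeding 1 indicates intrinsic growth under these rates.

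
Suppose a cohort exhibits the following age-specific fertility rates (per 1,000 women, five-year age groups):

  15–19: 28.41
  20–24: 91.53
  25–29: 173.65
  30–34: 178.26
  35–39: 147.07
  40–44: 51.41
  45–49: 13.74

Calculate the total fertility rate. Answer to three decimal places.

Sum of ASFRs = 28.41 + 91.53 + 173.65 + 178.26 + 147.07 + 51.41 + 13.74 = 684.07
TFR = 5 × 684.07 / 1000 = 3.42035

3.420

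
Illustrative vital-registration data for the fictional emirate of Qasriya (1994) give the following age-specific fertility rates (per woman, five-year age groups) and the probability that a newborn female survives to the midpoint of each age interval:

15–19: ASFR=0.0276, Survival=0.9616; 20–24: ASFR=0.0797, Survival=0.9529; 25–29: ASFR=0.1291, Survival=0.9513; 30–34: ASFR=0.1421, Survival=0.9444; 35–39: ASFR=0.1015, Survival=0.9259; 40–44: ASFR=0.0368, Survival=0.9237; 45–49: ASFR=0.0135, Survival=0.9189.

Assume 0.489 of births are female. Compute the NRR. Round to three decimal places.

1.222

Proportion female at birth = 0.489.
Weighting each age-specific rate by interval width and survival:
  15–19: 5 × 0.0276 × 0.9616 = 0.13270
  20–24: 5 × 0.0797 × 0.9529 = 0.37973
  25–29: 5 × 0.1291 × 0.9513 = 0.61406
  30–34: 5 × 0.1421 × 0.9444 = 0.67100
  35–39: 5 × 0.1015 × 0.9259 = 0.46989
  40–44: 5 × 0.0368 × 0.9237 = 0.16996
  45–49: 5 × 0.0135 × 0.9189 = 0.06203
Sum = 2.49937
NRR = 0.489 × 2.49937 = 1.22219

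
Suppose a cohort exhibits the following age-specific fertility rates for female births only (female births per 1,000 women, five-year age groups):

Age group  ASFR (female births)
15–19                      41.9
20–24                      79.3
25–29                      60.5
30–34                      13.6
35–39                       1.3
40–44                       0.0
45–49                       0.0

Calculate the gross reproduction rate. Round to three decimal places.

0.983

Sum of female ASFRs = 41.9 + 79.3 + 60.5 + 13.6 + 1.3 + 0.0 + 0.0 = 196.6
GRR = 5 × 196.6 / 1000 = 0.983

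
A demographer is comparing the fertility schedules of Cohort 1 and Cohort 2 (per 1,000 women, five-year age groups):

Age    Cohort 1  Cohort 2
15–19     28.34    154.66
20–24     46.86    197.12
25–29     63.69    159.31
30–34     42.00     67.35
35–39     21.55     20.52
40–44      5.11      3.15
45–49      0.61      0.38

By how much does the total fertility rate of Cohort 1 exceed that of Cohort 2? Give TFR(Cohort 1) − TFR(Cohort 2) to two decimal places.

-1.97

Cohort 1:
  Sum of ASFRs = 28.34 + 46.86 + 63.69 + 42.00 + 21.55 + 5.11 + 0.61 = 208.16
  TFR = 5 × 208.16 / 1000 = 1.0408
Cohort 2:
  Sum of ASFRs = 154.66 + 197.12 + 159.31 + 67.35 + 20.52 + 3.15 + 0.38 = 602.49
  TFR = 5 × 602.49 / 1000 = 3.01245
Difference = 1.0408 − 3.01245 = -1.97165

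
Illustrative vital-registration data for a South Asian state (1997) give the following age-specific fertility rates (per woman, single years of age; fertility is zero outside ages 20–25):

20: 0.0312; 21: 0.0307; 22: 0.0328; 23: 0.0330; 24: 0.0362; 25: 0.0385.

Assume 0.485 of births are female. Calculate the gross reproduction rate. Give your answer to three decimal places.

Proportion female at birth = 0.485.
Sum of ASFRs = 0.0312 + 0.0307 + 0.0328 + 0.0330 + 0.0362 + 0.0385 = 0.2024
TFR = 0.2024
GRR = 0.485 × 0.2024 = 0.09816

0.098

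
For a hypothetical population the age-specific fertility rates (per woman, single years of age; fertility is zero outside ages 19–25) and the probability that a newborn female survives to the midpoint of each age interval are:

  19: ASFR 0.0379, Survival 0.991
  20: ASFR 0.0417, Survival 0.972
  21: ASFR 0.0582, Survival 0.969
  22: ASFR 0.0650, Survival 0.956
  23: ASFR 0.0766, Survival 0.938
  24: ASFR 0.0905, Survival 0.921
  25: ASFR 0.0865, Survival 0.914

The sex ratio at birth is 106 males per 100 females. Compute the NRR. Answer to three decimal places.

0.209

Proportion female at birth = 100 / (100 + 106) = 0.48544.
Each age group contributes 1 × ASFR × survival:
  19: 1 × 0.0379 × 0.991 = 0.03756
  20: 1 × 0.0417 × 0.972 = 0.04053
  21: 1 × 0.0582 × 0.969 = 0.05640
  22: 1 × 0.0650 × 0.956 = 0.06214
  23: 1 × 0.0766 × 0.938 = 0.07185
  24: 1 × 0.0905 × 0.921 = 0.08335
  25: 1 × 0.0865 × 0.914 = 0.07906
Sum = 0.43089
NRR = 0.48544 × 0.43089 = 0.20917
NRR < 1, so the cohort does not fully replace itself.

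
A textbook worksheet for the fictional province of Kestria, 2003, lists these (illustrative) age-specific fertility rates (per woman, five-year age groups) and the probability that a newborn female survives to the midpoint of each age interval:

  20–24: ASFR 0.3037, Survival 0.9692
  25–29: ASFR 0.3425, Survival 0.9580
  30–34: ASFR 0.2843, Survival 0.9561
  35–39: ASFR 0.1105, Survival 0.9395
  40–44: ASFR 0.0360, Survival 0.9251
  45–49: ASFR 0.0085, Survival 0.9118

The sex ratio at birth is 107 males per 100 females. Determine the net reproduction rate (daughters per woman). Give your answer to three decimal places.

2.510

Proportion female at birth = 100 / (100 + 107) = 0.48309.
Each age group contributes 5 × ASFR × survival:
  20–24: 5 × 0.3037 × 0.9692 = 1.47173
  25–29: 5 × 0.3425 × 0.9580 = 1.64058
  30–34: 5 × 0.2843 × 0.9561 = 1.35910
  35–39: 5 × 0.1105 × 0.9395 = 0.51907
  40–44: 5 × 0.0360 × 0.9251 = 0.16652
  45–49: 5 × 0.0085 × 0.9118 = 0.03875
Sum = 5.19575
NRR = 0.48309 × 5.19575 = 2.51001
An NRR exceeding 1 indicates intrinsic growth under these rates.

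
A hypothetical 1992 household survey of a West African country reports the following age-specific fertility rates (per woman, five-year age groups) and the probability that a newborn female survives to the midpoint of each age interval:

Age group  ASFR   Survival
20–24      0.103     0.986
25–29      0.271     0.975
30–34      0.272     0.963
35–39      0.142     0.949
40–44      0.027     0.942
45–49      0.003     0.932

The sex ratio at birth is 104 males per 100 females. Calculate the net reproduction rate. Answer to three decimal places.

Proportion female at birth = 100 / (100 + 104) = 0.49020.
Per-age-group product (5 × ASFR × survival probability):
  20–24: 5 × 0.103 × 0.986 = 0.50779
  25–29: 5 × 0.271 × 0.975 = 1.32113
  30–34: 5 × 0.272 × 0.963 = 1.30968
  35–39: 5 × 0.142 × 0.949 = 0.67379
  40–44: 5 × 0.027 × 0.942 = 0.12717
  45–49: 5 × 0.003 × 0.932 = 0.01398
Sum = 3.95354
NRR = 0.49020 × 3.95354 = 1.93803
With NRR above 1 the population is above replacement fertility.

1.938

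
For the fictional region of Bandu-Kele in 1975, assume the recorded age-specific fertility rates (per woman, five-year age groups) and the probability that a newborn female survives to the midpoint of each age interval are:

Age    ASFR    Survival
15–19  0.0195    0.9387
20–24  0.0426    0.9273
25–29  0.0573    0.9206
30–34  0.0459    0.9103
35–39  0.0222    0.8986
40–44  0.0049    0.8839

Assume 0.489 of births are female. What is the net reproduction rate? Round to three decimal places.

Proportion female at birth = 0.489.
Each age group contributes 5 × ASFR × survival:
  15–19: 5 × 0.0195 × 0.9387 = 0.09152
  20–24: 5 × 0.0426 × 0.9273 = 0.19751
  25–29: 5 × 0.0573 × 0.9206 = 0.26375
  30–34: 5 × 0.0459 × 0.9103 = 0.20891
  35–39: 5 × 0.0222 × 0.8986 = 0.09974
  40–44: 5 × 0.0049 × 0.8839 = 0.02166
Sum = 0.88309
NRR = 0.489 × 0.88309 = 0.43183
An NRR under 1 implies long-run decline under these rates.

0.432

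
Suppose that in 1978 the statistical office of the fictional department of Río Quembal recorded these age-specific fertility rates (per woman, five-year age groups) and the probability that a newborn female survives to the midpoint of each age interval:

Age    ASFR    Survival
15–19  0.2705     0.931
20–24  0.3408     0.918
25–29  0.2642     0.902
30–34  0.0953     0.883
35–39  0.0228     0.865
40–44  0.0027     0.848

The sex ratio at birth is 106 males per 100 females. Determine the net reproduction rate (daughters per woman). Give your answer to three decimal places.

Proportion female at birth = 100 / (100 + 106) = 0.48544.
Survival-weighted fertility by age (5·fₓ·Sₓ):
  15–19: 5 × 0.2705 × 0.931 = 1.25918
  20–24: 5 × 0.3408 × 0.918 = 1.56427
  25–29: 5 × 0.2642 × 0.902 = 1.19154
  30–34: 5 × 0.0953 × 0.883 = 0.42075
  35–39: 5 × 0.0228 × 0.865 = 0.09861
  40–44: 5 × 0.0027 × 0.848 = 0.01145
Sum = 4.54580
NRR = 0.48544 × 4.54580 = 2.20671
An NRR exceeding 1 indicates intrinsic growth under these rates.

2.207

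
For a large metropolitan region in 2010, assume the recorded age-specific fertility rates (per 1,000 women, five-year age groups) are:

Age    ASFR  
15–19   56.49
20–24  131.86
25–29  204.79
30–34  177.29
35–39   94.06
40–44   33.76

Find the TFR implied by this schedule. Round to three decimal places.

3.491

Sum of ASFRs = 56.49 + 131.86 + 204.79 + 177.29 + 94.06 + 33.76 = 698.25
TFR = 5 × 698.25 / 1000 = 3.49125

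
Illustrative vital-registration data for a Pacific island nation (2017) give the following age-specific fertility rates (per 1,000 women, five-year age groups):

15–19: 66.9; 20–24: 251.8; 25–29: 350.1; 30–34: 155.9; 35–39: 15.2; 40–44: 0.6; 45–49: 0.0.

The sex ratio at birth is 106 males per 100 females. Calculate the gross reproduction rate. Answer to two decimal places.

Proportion female at birth = 100 / (100 + 106) = 0.48544.
Sum of ASFRs = 66.9 + 251.8 + 350.1 + 155.9 + 15.2 + 0.6 + 0.0 = 840.5
TFR = 5 × 840.5 / 1000 = 4.2025
GRR = 0.48544 × 4.2025 = 2.04006

2.04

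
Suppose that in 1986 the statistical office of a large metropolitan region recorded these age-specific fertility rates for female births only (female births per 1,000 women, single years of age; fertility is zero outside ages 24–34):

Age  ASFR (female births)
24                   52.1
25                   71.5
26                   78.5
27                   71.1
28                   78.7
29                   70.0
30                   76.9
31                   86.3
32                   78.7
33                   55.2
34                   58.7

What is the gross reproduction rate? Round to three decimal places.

0.778

Sum of female ASFRs = 52.1 + 71.5 + 78.5 + 71.1 + 78.7 + 70.0 + 76.9 + 86.3 + 78.7 + 55.2 + 58.7 = 777.7
GRR = 777.7 / 1000 = 0.7777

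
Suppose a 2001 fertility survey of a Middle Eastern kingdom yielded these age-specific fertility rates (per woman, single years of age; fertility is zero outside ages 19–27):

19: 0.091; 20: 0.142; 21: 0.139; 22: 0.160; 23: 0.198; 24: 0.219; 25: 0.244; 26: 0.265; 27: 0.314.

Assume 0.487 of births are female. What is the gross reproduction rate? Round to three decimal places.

0.863

Proportion female at birth = 0.487.
Sum of ASFRs = 0.091 + 0.142 + 0.139 + 0.160 + 0.198 + 0.219 + 0.244 + 0.265 + 0.314 = 1.772
TFR = 1.772
GRR = 0.487 × 1.772 = 0.86296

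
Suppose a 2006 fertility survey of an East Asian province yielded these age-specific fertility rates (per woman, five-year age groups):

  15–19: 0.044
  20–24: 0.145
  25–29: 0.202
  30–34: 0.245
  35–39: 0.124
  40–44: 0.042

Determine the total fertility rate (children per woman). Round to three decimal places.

Sum of ASFRs = 0.044 + 0.145 + 0.202 + 0.245 + 0.124 + 0.042 = 0.802
TFR = 5 × 0.802 = 4.01

4.010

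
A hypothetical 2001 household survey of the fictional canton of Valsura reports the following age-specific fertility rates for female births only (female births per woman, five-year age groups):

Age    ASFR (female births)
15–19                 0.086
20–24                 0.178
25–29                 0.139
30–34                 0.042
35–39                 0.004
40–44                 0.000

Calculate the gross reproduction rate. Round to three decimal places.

2.245

Sum of female ASFRs = 0.086 + 0.178 + 0.139 + 0.042 + 0.004 + 0.000 = 0.449
GRR = 5 × 0.449 = 2.245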